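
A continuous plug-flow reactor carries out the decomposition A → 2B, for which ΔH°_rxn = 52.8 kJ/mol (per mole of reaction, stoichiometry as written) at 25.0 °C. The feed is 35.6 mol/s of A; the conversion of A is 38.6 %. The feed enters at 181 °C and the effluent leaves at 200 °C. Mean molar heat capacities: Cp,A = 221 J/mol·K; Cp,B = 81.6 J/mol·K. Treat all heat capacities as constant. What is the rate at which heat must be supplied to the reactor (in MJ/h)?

Q_in = 2650 MJ/h

Extent of reaction ξ = 0.386 × 35.6 = 13.742 mol/s
Reaction term: ξ·ΔH°_rxn = 13.742 × 52.8 = 725.56 kJ/s
Sensible, feed 181→25 °C: -1227.3 kJ/s
Outlet flows (mol/s): A 21.858, B 27.483
Sensible, products 25→200 °C: 1237.8 kJ/s
Q = ΔH = 736.04 kJ/s = 736.04 kW
Heat supplied = 2649.8 MJ/h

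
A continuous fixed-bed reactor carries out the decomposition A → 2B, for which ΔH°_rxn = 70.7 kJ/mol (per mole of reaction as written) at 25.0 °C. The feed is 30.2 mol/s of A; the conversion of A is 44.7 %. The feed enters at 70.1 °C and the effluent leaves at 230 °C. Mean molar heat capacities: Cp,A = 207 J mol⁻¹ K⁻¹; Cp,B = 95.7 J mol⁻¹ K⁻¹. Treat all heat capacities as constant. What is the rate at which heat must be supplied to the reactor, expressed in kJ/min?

Q_in = 115000 kJ/min

Extent of reaction ξ = 0.447 × 30.2 = 13.499 mol/s
Reaction term: ξ·ΔH°_rxn = 13.499 × 70.7 = 954.41 kJ/s
Sensible, feed 70.1→25 °C: -281.94 kJ/s
Outlet flows (mol/s): A 16.701, B 26.999
Sensible, products 25→230 °C: 1238.4 kJ/s
Q = ΔH = 1910.8 kJ/s = 1910.8 kW
Heat supplied = 114650 kJ/min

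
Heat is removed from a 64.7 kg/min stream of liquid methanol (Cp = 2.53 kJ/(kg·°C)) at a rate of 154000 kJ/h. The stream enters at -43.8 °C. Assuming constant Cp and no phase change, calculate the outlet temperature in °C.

T_out = -59.5 °C

Q = 154000 kJ/h = 2566.7 kJ/min
ΔT = Q/(ṁ·Cp) = 2566.7/(64.7×2.53) = 15.68 K
T_out = -43.8 − 15.68 = -59.48 °C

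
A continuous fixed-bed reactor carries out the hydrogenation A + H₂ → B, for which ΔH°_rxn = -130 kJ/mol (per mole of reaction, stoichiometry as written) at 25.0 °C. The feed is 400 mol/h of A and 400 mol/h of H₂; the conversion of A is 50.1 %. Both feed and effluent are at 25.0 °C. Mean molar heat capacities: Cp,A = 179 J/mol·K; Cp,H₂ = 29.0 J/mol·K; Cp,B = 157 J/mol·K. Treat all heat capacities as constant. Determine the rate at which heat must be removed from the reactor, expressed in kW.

Q_out = 7.24 kW

Extent of reaction ξ = 0.501 × 400 = 200.4 mol/h
Reaction term: ξ·ΔH°_rxn = 200.4 × -130 = -26052 kJ/h
Q = ΔH = -26052 kJ/h = -7.2367 kW
Heat removed = 7.2367 kW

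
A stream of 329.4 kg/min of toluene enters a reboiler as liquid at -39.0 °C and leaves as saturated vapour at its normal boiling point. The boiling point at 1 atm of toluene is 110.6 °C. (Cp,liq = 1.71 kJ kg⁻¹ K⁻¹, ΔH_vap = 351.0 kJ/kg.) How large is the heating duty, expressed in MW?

Q = 3.33 MW

liquid -39.0→110.6 °C: 255.82 kJ/kg
vaporisation at 110.6 °C: 351 kJ/kg
Δh = 255.82 + 351 = 606.82 kJ/kg
Q = ṁ·Δh = 329.4 kg/min × 606.82 kJ/kg = 199890 kJ/min
|Q| = 3331.4 kW = 3.3314 MW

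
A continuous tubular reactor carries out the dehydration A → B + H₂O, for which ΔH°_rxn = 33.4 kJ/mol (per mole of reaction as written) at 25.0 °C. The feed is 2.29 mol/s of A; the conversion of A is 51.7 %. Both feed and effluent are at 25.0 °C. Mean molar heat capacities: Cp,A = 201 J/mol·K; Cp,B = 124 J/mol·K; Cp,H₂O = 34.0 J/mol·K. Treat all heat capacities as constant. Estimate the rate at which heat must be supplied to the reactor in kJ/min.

Extent of reaction ξ = 0.517 × 2.29 = 1.1839 mol/s
Reaction term: ξ·ΔH°_rxn = 1.1839 × 33.4 = 39.543 kJ/s
Q = ΔH = 39.543 kJ/s = 39.543 kW
Heat supplied = 2372.6 kJ/min

Q_in = 2370 kJ/min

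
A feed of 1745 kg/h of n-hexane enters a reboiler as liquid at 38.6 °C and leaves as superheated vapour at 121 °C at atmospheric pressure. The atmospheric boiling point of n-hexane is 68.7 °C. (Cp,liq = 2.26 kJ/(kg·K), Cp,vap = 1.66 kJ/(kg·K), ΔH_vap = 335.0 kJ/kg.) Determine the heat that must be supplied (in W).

liquid 38.6→68.7 °C: 68.026 kJ/kg
vaporisation at 68.7 °C: 335 kJ/kg
vapour 68.7→121 °C: 86.818 kJ/kg
Δh = 68.026 + 335 + 86.818 = 489.84 kJ/kg
Q = ṁ·Δh = 1745 kg/h × 489.84 kJ/kg = 854780 kJ/h
|Q| = 237.44 kW = 237440 W

Q = 237000 W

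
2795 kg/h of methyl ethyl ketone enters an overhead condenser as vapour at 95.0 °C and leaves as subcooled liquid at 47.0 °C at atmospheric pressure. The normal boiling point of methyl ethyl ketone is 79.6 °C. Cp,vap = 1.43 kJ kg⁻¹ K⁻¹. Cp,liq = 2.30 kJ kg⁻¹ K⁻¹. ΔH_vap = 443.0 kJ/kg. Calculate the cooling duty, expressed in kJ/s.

Q_c = 419 kJ/s

vapour 95.0→79.6 °C: -22.022 kJ/kg
condensation at 79.6 °C: -443 kJ/kg
liquid 79.6→47.0 °C: -74.98 kJ/kg
Δh = -22.022 + -443 + -74.98 = -540 kJ/kg
Q = ṁ·Δh = 2795 kg/h × -540 kJ/kg = -1.5093e+06 kJ/h
|Q| = 419.25 kW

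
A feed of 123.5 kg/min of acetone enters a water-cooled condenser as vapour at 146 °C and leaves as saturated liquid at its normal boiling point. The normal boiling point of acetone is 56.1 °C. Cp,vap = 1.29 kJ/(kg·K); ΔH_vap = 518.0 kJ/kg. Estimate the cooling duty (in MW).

vapour 146→56.1 °C: -115.97 kJ/kg
condensation at 56.1 °C: -518 kJ/kg
Δh = -115.97 + -518 = -633.97 kJ/kg
Q = ṁ·Δh = 123.5 kg/min × -633.97 kJ/kg = -78295 kJ/min
|Q| = 1304.9 kW = 1.3049 MW

Q_c = 1.30 MW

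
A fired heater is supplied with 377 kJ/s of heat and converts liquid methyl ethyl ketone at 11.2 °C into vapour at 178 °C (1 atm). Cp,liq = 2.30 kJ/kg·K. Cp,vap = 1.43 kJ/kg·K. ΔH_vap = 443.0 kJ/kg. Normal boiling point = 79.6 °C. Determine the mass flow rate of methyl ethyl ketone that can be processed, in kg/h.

Δh = 2.30×(79.6−11.2) + 443.0 + 1.43×(178−79.6) = 741.03 kJ/kg
Q = 377 kJ/s = 377 kJ/s = 1.3572e+06 kJ/h
ṁ = Q/Δh = 1.3572e+06 / 741.03 = 1831.5 kg/h

ṁ = 1830 kg/h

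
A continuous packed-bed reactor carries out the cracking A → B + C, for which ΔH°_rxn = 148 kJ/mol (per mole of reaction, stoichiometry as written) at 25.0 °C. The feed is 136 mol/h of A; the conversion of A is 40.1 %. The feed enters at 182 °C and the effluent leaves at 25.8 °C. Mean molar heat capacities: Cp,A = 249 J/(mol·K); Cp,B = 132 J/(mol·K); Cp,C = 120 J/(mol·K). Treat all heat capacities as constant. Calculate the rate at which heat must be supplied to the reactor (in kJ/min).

Extent of reaction ξ = 0.401 × 136 = 54.536 mol/h
Reaction term: ξ·ΔH°_rxn = 54.536 × 148 = 8071.3 kJ/h
Sensible, feed 182→25 °C: -5316.6 kJ/h
Outlet flows (mol/h): A 81.464, B 54.536, C 54.536
Sensible, products 25→25.8 °C: 27.222 kJ/h
Q = ΔH = 2781.9 kJ/h = 0.77275 kW
Heat supplied = 46.365 kJ/min

Q_in = 46.4 kJ/min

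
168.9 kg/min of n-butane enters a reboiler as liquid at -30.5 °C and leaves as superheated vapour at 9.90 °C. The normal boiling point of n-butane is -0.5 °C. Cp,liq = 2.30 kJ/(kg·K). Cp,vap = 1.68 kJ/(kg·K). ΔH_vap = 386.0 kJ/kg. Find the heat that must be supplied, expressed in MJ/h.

liquid -30.5→-0.5 °C: 69 kJ/kg
vaporisation at -0.5 °C: 386 kJ/kg
vapour -0.5→9.90 °C: 17.472 kJ/kg
Δh = 69 + 386 + 17.472 = 472.47 kJ/kg
Q = ṁ·Δh = 168.9 kg/min × 472.47 kJ/kg = 79801 kJ/min
|Q| = 1330 kW = 4788 MJ/h

Q = 4790 MJ/h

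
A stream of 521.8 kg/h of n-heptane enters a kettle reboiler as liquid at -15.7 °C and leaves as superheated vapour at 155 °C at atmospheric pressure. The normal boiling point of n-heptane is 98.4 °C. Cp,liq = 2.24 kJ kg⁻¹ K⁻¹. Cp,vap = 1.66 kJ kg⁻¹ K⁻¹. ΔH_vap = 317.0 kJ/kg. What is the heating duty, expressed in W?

liquid -15.7→98.4 °C: 255.58 kJ/kg
vaporisation at 98.4 °C: 317 kJ/kg
vapour 98.4→155 °C: 93.956 kJ/kg
Δh = 255.58 + 317 + 93.956 = 666.54 kJ/kg
Q = ṁ·Δh = 521.8 kg/h × 666.54 kJ/kg = 347800 kJ/h
|Q| = 96.611 kW = 96611 W

Q = 96600 W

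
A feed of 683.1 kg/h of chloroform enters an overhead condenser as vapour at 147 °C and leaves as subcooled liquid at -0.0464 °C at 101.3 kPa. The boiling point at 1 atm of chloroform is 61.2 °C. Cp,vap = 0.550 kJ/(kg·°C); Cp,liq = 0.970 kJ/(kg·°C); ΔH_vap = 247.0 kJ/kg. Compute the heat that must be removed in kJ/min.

Q_c = 4030 kJ/min

vapour 147→61.2 °C: -47.19 kJ/kg
condensation at 61.2 °C: -247 kJ/kg
liquid 61.2→-0.0464 °C: -59.409 kJ/kg
Δh = -47.19 + -247 + -59.409 = -353.6 kJ/kg
Q = ṁ·Δh = 683.1 kg/h × -353.6 kJ/kg = -241540 kJ/h
|Q| = 67.095 kW = 4025.7 kJ/min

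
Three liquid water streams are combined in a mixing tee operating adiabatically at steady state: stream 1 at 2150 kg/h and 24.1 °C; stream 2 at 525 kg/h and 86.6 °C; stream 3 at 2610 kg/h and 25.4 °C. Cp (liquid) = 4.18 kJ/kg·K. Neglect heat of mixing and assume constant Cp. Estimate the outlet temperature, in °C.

T_out = 31.0 °C

Adiabatic, steady state ⇒ Σ ṁᵢCp,ᵢ(T_out − Tᵢ) = 0
T_out = Σ ṁᵢCp,ᵢTᵢ / Σ ṁᵢCp,ᵢ
      = 683740 / 22091 = 30.951 °C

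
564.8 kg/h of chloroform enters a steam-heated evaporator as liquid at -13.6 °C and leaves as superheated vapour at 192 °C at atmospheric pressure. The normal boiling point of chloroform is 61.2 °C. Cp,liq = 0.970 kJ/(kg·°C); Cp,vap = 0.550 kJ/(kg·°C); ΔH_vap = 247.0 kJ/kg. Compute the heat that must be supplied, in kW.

Q = 61.4 kW

liquid -13.6→61.2 °C: 72.556 kJ/kg
vaporisation at 61.2 °C: 247 kJ/kg
vapour 61.2→192 °C: 71.94 kJ/kg
Δh = 72.556 + 247 + 71.94 = 391.5 kJ/kg
Q = ṁ·Δh = 564.8 kg/h × 391.5 kJ/kg = 221120 kJ/h
|Q| = 61.421 kW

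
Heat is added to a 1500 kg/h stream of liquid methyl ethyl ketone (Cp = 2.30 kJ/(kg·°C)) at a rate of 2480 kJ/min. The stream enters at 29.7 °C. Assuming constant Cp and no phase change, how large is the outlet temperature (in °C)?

T_out = 72.8 °C

Q = 2480 kJ/min = 148800 kJ/h
ΔT = Q/(ṁ·Cp) = 148800/(1500×2.30) = 43.13 K
T_out = 29.7 + 43.13 = 72.83 °C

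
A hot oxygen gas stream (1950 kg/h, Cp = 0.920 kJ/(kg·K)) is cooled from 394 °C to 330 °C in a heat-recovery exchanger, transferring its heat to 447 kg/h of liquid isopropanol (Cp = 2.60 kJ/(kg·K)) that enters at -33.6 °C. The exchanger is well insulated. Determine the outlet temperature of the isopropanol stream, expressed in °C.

T_c,out = 65.2 °C

Heat released by hot stream: Q = 1950 × 0.920 × (394 − 330) = 114820 kJ/h
Energy balance on cold side (adiabatic exchanger): Q = ṁ_c·Cp_c·(T_c,out − T_c,in)
T_c,out = -33.6 + 114820/(447 × 2.60) = 65.192 °C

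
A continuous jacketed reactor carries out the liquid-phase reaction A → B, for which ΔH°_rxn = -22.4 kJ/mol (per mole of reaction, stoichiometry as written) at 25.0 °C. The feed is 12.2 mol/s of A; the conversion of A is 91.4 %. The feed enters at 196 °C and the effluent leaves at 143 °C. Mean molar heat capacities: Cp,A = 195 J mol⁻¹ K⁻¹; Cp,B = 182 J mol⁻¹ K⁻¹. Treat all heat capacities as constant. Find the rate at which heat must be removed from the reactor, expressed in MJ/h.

Q_out = 1410 MJ/h

Extent of reaction ξ = 0.914 × 12.2 = 11.151 mol/s
Reaction term: ξ·ΔH°_rxn = 11.151 × -22.4 = -249.78 kJ/s
Sensible, feed 196→25 °C: -406.81 kJ/s
Outlet flows (mol/s): A 1.0492, B 11.151
Sensible, products 25→143 °C: 263.62 kJ/s
Q = ΔH = -392.97 kJ/s = -392.97 kW
Heat removed = 1414.7 MJ/h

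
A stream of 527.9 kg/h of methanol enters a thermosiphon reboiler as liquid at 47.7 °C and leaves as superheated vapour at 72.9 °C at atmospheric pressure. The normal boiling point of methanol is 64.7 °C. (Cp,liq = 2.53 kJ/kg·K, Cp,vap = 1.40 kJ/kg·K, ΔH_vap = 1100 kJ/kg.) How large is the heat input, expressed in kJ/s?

liquid 47.7→64.7 °C: 43.01 kJ/kg
vaporisation at 64.7 °C: 1100 kJ/kg
vapour 64.7→72.9 °C: 11.48 kJ/kg
Δh = 43.01 + 1100 + 11.48 = 1154.5 kJ/kg
Q = ṁ·Δh = 527.9 kg/h × 1154.5 kJ/kg = 609460 kJ/h
|Q| = 169.29 kW

Q = 169 kJ/s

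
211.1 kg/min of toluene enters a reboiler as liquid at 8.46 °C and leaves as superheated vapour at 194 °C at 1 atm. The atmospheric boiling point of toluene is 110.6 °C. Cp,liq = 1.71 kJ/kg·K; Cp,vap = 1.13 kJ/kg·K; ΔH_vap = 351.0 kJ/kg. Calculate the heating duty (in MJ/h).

Q = 7850 MJ/h

liquid 8.46→110.6 °C: 174.66 kJ/kg
vaporisation at 110.6 °C: 351 kJ/kg
vapour 110.6→194 °C: 94.242 kJ/kg
Δh = 174.66 + 351 + 94.242 = 619.9 kJ/kg
Q = ṁ·Δh = 211.1 kg/min × 619.9 kJ/kg = 130860 kJ/min
|Q| = 2181 kW = 7851.7 MJ/h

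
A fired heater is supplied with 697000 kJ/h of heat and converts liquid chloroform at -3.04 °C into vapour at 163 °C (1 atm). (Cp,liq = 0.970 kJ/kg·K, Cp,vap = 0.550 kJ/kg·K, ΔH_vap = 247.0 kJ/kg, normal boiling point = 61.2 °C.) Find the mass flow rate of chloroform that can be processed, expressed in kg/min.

ṁ = 31.8 kg/min

Δh = 0.970×(61.2−-3.04) + 247.0 + 0.550×(163−61.2) = 365.3 kJ/kg
Q = 697000 kJ/h = 193.61 kJ/s = 11617 kJ/min
ṁ = Q/Δh = 11617 / 365.3 = 31.8 kg/min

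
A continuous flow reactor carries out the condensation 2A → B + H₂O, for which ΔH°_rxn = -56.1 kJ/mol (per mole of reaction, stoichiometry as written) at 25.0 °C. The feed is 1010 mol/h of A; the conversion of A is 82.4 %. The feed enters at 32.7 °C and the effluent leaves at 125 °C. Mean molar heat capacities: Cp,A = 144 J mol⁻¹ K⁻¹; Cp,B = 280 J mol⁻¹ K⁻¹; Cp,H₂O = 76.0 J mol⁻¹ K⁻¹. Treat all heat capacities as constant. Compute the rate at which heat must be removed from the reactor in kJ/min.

Extent of reaction ξ = 0.824 × 1010 / 2 = 416.12 mol/h
Reaction term: ξ·ΔH°_rxn = 416.12 × -56.1 = -23344 kJ/h
Sensible, feed 32.7→25 °C: -1119.9 kJ/h
Outlet flows (mol/h): A 177.76, B 416.12, H₂O 416.12
Sensible, products 25→125 °C: 17374 kJ/h
Q = ΔH = -7090.6 kJ/h = -1.9696 kW
Heat removed = 118.18 kJ/min

Q_out = 118 kJ/min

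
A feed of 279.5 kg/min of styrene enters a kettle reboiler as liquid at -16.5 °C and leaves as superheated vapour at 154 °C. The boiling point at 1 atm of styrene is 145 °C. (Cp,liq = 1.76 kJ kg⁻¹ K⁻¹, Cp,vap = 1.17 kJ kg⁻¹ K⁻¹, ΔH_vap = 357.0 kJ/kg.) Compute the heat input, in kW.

liquid -16.5→145 °C: 284.24 kJ/kg
vaporisation at 145 °C: 357 kJ/kg
vapour 145→154 °C: 10.53 kJ/kg
Δh = 284.24 + 357 + 10.53 = 651.77 kJ/kg
Q = ṁ·Δh = 279.5 kg/min × 651.77 kJ/kg = 182170 kJ/min
|Q| = 3036.2 kW

Q = 3040 kW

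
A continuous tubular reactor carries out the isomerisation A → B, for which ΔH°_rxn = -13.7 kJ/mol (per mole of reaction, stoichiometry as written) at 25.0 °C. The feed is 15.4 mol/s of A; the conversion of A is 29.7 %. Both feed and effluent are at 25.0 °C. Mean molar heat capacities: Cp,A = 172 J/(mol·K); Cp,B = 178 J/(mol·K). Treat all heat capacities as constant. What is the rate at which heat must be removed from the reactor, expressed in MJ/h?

Q_out = 226 MJ/h

Extent of reaction ξ = 0.297 × 15.4 = 4.5738 mol/s
Reaction term: ξ·ΔH°_rxn = 4.5738 × -13.7 = -62.661 kJ/s
Q = ΔH = -62.661 kJ/s = -62.661 kW
Heat removed = 225.58 MJ/h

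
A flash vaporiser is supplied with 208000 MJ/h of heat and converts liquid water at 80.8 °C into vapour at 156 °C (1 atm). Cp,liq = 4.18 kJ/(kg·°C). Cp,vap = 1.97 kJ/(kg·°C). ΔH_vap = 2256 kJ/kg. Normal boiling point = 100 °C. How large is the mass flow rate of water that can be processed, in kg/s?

ṁ = 23.6 kg/s

Δh = 4.18×(100−80.8) + 2256 + 1.97×(156−100) = 2446.6 kJ/kg
Q = 208000 MJ/h = 57778 kJ/s = 57778 kJ/s
ṁ = Q/Δh = 57778 / 2446.6 = 23.616 kg/s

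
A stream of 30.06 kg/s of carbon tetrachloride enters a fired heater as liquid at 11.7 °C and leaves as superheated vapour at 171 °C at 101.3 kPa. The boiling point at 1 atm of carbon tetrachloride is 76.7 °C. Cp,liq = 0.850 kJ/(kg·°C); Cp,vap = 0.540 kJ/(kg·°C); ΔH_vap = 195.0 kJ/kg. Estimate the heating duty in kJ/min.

liquid 11.7→76.7 °C: 55.25 kJ/kg
vaporisation at 76.7 °C: 195 kJ/kg
vapour 76.7→171 °C: 50.922 kJ/kg
Δh = 55.25 + 195 + 50.922 = 301.17 kJ/kg
Q = ṁ·Δh = 30.06 kg/s × 301.17 kJ/kg = 9053.2 kJ/s
|Q| = 9053.2 kW = 543190 kJ/min

Q = 543000 kJ/min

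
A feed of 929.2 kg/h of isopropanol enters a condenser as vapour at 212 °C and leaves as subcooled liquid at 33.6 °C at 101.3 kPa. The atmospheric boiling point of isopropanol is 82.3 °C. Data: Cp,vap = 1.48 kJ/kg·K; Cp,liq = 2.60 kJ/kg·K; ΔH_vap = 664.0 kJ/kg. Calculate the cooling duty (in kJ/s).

vapour 212→82.3 °C: -191.96 kJ/kg
condensation at 82.3 °C: -664 kJ/kg
liquid 82.3→33.6 °C: -126.62 kJ/kg
Δh = -191.96 + -664 + -126.62 = -982.58 kJ/kg
Q = ṁ·Δh = 929.2 kg/h × -982.58 kJ/kg = -913010 kJ/h
|Q| = 253.61 kW

Q_c = 254 kJ/s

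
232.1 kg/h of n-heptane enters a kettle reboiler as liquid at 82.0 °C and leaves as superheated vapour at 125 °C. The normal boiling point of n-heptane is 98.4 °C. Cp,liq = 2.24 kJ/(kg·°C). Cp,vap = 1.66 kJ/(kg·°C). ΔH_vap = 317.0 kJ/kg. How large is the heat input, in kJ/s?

Q = 25.7 kJ/s

liquid 82.0→98.4 °C: 36.736 kJ/kg
vaporisation at 98.4 °C: 317 kJ/kg
vapour 98.4→125 °C: 44.156 kJ/kg
Δh = 36.736 + 317 + 44.156 = 397.89 kJ/kg
Q = ṁ·Δh = 232.1 kg/h × 397.89 kJ/kg = 92351 kJ/h
|Q| = 25.653 kW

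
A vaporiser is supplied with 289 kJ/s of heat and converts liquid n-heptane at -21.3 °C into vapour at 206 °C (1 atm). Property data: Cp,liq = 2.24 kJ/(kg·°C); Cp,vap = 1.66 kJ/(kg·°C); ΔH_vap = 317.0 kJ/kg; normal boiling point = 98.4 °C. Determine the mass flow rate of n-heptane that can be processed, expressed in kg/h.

ṁ = 1360 kg/h

Δh = 2.24×(98.4−-21.3) + 317.0 + 1.66×(206−98.4) = 763.74 kJ/kg
Q = 289 kJ/s = 289 kJ/s = 1.0404e+06 kJ/h
ṁ = Q/Δh = 1.0404e+06 / 763.74 = 1362.2 kg/h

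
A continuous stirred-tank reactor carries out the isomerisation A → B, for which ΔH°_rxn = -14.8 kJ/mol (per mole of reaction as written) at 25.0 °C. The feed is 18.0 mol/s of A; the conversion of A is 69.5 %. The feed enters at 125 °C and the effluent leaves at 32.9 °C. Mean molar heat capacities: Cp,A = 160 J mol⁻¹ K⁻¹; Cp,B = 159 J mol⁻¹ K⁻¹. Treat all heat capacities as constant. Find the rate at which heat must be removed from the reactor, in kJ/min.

Extent of reaction ξ = 0.695 × 18.0 = 12.51 mol/s
Reaction term: ξ·ΔH°_rxn = 12.51 × -14.8 = -185.15 kJ/s
Sensible, feed 125→25 °C: -288 kJ/s
Outlet flows (mol/s): A 5.49, B 12.51
Sensible, products 25→32.9 °C: 22.653 kJ/s
Q = ΔH = -450.49 kJ/s = -450.49 kW
Heat removed = 27030 kJ/min

Q_out = 27000 kJ/min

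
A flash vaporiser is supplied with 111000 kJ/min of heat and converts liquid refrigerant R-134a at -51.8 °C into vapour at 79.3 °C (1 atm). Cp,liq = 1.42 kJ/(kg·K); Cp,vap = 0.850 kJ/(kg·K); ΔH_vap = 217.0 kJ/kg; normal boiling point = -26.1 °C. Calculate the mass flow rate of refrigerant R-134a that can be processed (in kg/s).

ṁ = 5.39 kg/s

Δh = 1.42×(-26.1−-51.8) + 217.0 + 0.850×(79.3−-26.1) = 343.08 kJ/kg
Q = 111000 kJ/min = 1850 kJ/s = 1850 kJ/s
ṁ = Q/Δh = 1850 / 343.08 = 5.3923 kg/s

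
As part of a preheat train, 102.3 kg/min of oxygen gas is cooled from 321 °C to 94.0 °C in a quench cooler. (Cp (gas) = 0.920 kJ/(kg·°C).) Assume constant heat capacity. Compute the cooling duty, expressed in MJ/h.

Q_c = 1280 MJ/h

Q = ṁ·Cp·ΔT = 102.3 × 0.920 × (94.0 − 321) = -21364 kJ/min
Converting: 21364 / 60 s = 356.07 kW
Cooling duty = 1281.9 MJ/h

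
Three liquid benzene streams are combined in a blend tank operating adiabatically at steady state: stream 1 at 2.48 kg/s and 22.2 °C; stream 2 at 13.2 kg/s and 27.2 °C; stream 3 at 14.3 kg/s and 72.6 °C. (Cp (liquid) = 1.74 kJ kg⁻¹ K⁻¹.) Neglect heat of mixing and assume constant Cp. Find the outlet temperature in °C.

No heat crosses the boundary, so H_out = H_in.
T_out = Σ ṁᵢCp,ᵢTᵢ / Σ ṁᵢCp,ᵢ
      = 2527 / 52.165 = 48.441 °C

T_out = 48.4 °C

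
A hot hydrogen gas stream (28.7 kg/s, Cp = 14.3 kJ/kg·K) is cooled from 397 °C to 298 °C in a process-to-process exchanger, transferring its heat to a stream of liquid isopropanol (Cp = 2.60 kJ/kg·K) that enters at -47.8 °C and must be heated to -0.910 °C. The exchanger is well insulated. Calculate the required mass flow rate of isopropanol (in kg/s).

Heat released by hot stream: Q = 28.7 × 14.3 × (397 − 298) = 40631 kJ/s
Energy balance on cold side (adiabatic exchanger): Q = ṁ_c·Cp_c·(T_c,out − T_c,in)
ṁ_c = 40631 / [2.60 × (-0.910 − -47.8)] = 333.27 kg/s

ṁ_c = 333 kg/s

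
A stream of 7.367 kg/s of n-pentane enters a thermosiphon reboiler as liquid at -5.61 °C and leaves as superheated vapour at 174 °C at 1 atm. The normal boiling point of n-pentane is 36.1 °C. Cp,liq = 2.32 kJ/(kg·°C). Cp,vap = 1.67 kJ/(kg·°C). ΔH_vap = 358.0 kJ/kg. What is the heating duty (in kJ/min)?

Q = 303000 kJ/min

liquid -5.61→36.1 °C: 96.767 kJ/kg
vaporisation at 36.1 °C: 358 kJ/kg
vapour 36.1→174 °C: 230.29 kJ/kg
Δh = 96.767 + 358 + 230.29 = 685.06 kJ/kg
Q = ṁ·Δh = 7.367 kg/s × 685.06 kJ/kg = 5046.8 kJ/s
|Q| = 5046.8 kW = 302810 kJ/min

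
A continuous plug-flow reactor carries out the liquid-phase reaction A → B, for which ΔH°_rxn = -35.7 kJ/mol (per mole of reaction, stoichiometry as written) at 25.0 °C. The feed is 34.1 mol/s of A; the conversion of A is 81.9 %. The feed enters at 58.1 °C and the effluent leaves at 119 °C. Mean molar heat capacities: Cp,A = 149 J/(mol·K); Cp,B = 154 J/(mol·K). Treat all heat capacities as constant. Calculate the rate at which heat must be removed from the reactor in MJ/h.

Q_out = 2430 MJ/h

Extent of reaction ξ = 0.819 × 34.1 = 27.928 mol/s
Reaction term: ξ·ΔH°_rxn = 27.928 × -35.7 = -997.03 kJ/s
Sensible, feed 58.1→25 °C: -168.18 kJ/s
Outlet flows (mol/s): A 6.1721, B 27.928
Sensible, products 25→119 °C: 490.73 kJ/s
Q = ΔH = -674.47 kJ/s = -674.47 kW
Heat removed = 2428.1 MJ/h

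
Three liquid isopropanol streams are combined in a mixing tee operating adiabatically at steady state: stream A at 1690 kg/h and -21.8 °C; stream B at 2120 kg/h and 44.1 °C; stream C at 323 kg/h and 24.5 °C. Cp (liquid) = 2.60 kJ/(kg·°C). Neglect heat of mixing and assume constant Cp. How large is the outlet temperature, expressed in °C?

T_out = 15.6 °C

Energy balance with Q = 0: Σ ṁᵢCp,ᵢ(T_out − Tᵢ) = 0
Σ ṁᵢCp,ᵢTᵢ = 1690×2.60×-21.8 + 2120×2.60×44.1 + 323×2.60×24.5 = 167870
Σ ṁᵢCp,ᵢ = 1690×2.60 + 2120×2.60 + 323×2.60 = 10746
T_out = 167870 / 10746 = 15.621 °C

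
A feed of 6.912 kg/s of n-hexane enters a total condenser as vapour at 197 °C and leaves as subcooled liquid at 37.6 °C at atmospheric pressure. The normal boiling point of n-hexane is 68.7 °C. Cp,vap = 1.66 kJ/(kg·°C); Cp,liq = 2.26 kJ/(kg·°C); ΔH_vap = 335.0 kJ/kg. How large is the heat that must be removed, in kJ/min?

vapour 197→68.7 °C: -212.98 kJ/kg
condensation at 68.7 °C: -335 kJ/kg
liquid 68.7→37.6 °C: -70.286 kJ/kg
Δh = -212.98 + -335 + -70.286 = -618.26 kJ/kg
Q = ṁ·Δh = 6.912 kg/s × -618.26 kJ/kg = -4273.4 kJ/s
|Q| = 4273.4 kW = 256410 kJ/min

Q_c = 256000 kJ/min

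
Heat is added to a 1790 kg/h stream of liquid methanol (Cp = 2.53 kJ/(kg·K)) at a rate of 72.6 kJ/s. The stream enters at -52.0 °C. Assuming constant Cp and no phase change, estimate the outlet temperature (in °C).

T_out = 5.71 °C

Q = 72.6 kJ/s = 261360 kJ/h
ΔT = Q/(ṁ·Cp) = 261360/(1790×2.53) = 57.712 K
T_out = -52.0 + 57.712 = 5.7119 °C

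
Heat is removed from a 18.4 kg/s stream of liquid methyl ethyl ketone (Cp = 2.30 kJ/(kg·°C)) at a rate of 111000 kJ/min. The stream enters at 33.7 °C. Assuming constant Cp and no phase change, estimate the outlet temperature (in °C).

T_out = -10.0 °C

Q = 111000 kJ/min = 1850 kJ/s
ΔT = Q/(ṁ·Cp) = 1850/(18.4×2.30) = 43.715 K
T_out = 33.7 − 43.715 = -10.015 °C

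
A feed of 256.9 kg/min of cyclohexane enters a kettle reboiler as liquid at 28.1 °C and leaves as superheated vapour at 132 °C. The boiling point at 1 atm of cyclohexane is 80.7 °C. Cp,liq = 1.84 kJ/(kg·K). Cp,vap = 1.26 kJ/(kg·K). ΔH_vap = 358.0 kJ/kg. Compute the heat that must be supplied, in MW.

liquid 28.1→80.7 °C: 96.784 kJ/kg
vaporisation at 80.7 °C: 358 kJ/kg
vapour 80.7→132 °C: 64.638 kJ/kg
Δh = 96.784 + 358 + 64.638 = 519.42 kJ/kg
Q = ṁ·Δh = 256.9 kg/min × 519.42 kJ/kg = 133440 kJ/min
|Q| = 2224 kW = 2.224 MW

Q = 2.22 MW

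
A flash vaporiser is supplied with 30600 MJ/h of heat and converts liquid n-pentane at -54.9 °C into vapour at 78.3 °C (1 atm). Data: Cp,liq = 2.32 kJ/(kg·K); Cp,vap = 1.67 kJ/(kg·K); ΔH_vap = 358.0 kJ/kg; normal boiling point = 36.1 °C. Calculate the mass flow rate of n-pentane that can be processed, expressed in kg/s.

ṁ = 13.3 kg/s

Δh = 2.32×(36.1−-54.9) + 358.0 + 1.67×(78.3−36.1) = 639.59 kJ/kg
Q = 30600 MJ/h = 8500 kJ/s = 8500 kJ/s
ṁ = Q/Δh = 8500 / 639.59 = 13.29 kg/s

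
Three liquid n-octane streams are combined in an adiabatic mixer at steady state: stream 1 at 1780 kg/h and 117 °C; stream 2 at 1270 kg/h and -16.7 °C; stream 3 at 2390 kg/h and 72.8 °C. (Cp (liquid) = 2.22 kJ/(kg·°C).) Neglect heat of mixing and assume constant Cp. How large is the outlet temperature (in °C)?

T_out = 66.4 °C

No heat crosses the boundary, so H_out = H_in.
T_out = Σ ṁᵢCp,ᵢTᵢ / Σ ṁᵢCp,ᵢ
      = 801520 / 12077 = 66.368 °C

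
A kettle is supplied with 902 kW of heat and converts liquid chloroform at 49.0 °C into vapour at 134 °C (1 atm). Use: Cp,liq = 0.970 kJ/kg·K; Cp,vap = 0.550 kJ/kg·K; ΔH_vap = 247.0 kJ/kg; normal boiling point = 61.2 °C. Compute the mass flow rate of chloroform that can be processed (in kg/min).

Δh = 0.970×(61.2−49.0) + 247.0 + 0.550×(134−61.2) = 298.87 kJ/kg
Q = 902 kW = 902 kJ/s = 54120 kJ/min
ṁ = Q/Δh = 54120 / 298.87 = 181.08 kg/min

ṁ = 181 kg/min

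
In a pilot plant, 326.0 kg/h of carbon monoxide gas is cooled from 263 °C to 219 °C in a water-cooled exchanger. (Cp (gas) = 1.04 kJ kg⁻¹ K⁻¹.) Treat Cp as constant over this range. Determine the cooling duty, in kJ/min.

Q_c = 249 kJ/min

Q = ṁ·Cp·ΔT = 326.0 × 1.04 × (219 − 263) = -14918 kJ/h
Converting: 14918 / 3600 s = 4.1438 kW
Cooling duty = 248.63 kJ/min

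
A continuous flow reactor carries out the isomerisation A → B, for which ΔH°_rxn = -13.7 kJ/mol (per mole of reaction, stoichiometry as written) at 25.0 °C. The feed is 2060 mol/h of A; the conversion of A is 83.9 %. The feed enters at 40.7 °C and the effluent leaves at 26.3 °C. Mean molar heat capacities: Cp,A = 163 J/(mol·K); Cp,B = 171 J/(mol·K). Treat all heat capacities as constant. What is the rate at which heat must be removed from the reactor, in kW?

Q_out = 7.92 kW

Extent of reaction ξ = 0.839 × 2060 = 1728.3 mol/h
Reaction term: ξ·ΔH°_rxn = 1728.3 × -13.7 = -23678 kJ/h
Sensible, feed 40.7→25 °C: -5271.7 kJ/h
Outlet flows (mol/h): A 331.66, B 1728.3
Sensible, products 25→26.3 °C: 454.49 kJ/h
Q = ΔH = -28496 kJ/h = -7.9154 kW
Heat removed = 7.9154 kW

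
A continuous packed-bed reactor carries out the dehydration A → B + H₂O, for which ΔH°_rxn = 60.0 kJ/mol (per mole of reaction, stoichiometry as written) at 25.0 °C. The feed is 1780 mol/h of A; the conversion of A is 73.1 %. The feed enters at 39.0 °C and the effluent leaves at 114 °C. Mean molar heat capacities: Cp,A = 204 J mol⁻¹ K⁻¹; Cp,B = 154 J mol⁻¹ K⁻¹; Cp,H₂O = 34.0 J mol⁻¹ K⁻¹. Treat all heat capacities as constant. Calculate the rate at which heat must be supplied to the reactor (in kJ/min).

Q_in = 1720 kJ/min

Extent of reaction ξ = 0.731 × 1780 = 1301.2 mol/h
Reaction term: ξ·ΔH°_rxn = 1301.2 × 60.0 = 78071 kJ/h
Sensible, feed 39.0→25 °C: -5083.7 kJ/h
Outlet flows (mol/h): A 478.82, B 1301.2, H₂O 1301.2
Sensible, products 25→114 °C: 30465 kJ/h
Q = ΔH = 103450 kJ/h = 28.737 kW
Heat supplied = 1724.2 kJ/min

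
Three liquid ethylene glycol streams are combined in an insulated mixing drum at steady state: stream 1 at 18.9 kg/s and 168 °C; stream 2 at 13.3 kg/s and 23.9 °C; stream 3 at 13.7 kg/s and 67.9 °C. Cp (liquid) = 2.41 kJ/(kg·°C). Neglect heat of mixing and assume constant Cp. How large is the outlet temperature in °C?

T_out = 96.4 °C

Energy balance with Q = 0: Σ ṁᵢCp,ᵢ(T_out − Tᵢ) = 0
T_out = Σ ṁᵢCp,ᵢTᵢ / Σ ṁᵢCp,ᵢ
      = 10660 / 110.62 = 96.368 °C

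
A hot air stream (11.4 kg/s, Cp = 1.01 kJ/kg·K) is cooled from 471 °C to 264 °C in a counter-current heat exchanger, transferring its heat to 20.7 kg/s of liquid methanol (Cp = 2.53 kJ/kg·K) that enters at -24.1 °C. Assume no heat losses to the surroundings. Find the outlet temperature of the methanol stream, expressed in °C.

T_c,out = 21.4 °C

Heat released by hot stream: Q = 11.4 × 1.01 × (471 − 264) = 2383.4 kJ/s
Energy balance on cold side (adiabatic exchanger): Q = ṁ_c·Cp_c·(T_c,out − T_c,in)
T_c,out = -24.1 + 2383.4/(20.7 × 2.53) = 21.41 °C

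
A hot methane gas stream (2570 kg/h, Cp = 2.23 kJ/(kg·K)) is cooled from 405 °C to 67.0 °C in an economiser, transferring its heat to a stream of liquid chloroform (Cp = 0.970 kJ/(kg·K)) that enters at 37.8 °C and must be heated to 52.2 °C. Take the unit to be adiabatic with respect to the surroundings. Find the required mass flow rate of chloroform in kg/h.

Heat released by hot stream: Q = 2570 × 2.23 × (405 − 67.0) = 1.9371e+06 kJ/h
Energy balance on cold side (adiabatic exchanger): Q = ṁ_c·Cp_c·(T_c,out − T_c,in)
ṁ_c = 1.9371e+06 / [0.970 × (52.2 − 37.8)] = 138680 kg/h

ṁ_c = 139000 kg/h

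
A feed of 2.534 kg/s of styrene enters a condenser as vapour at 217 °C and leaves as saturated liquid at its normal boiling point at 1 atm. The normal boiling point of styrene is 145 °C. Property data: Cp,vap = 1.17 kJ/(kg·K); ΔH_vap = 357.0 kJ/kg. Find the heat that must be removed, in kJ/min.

Q_c = 67100 kJ/min

vapour 217→145 °C: -84.24 kJ/kg
condensation at 145 °C: -357 kJ/kg
Δh = -84.24 + -357 = -441.24 kJ/kg
Q = ṁ·Δh = 2.534 kg/s × -441.24 kJ/kg = -1118.1 kJ/s
|Q| = 1118.1 kW = 67086 kJ/min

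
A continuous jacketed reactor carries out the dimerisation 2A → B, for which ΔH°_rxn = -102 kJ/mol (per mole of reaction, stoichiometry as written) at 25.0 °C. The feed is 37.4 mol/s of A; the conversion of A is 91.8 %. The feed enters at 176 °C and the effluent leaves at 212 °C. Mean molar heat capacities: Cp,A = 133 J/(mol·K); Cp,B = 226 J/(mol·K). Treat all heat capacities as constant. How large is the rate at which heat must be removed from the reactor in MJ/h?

Q_out = 6120 MJ/h

Extent of reaction ξ = 0.918 × 37.4 / 2 = 17.167 mol/s
Reaction term: ξ·ΔH°_rxn = 17.167 × -102 = -1751 kJ/s
Sensible, feed 176→25 °C: -751.1 kJ/s
Outlet flows (mol/s): A 3.0668, B 17.167
Sensible, products 25→212 °C: 801.77 kJ/s
Q = ΔH = -1700.3 kJ/s = -1700.3 kW
Heat removed = 6121.2 MJ/h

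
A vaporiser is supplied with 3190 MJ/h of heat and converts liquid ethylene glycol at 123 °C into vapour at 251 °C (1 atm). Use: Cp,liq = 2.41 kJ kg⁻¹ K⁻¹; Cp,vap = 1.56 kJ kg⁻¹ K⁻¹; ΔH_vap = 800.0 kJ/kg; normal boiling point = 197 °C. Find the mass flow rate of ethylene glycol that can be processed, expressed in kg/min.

ṁ = 50.0 kg/min

Δh = 2.41×(197−123) + 800.0 + 1.56×(251−197) = 1062.6 kJ/kg
Q = 3190 MJ/h = 886.11 kJ/s = 53167 kJ/min
ṁ = Q/Δh = 53167 / 1062.6 = 50.035 kg/min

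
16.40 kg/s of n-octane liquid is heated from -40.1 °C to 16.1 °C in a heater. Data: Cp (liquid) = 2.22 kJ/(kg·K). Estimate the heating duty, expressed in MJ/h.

Q = ṁ·Cp·ΔT = 16.40 × 2.22 × (16.1 − -40.1) = 2046.1 kJ/s
Heating duty = 7366.1 MJ/h

Q = 7370 MJ/h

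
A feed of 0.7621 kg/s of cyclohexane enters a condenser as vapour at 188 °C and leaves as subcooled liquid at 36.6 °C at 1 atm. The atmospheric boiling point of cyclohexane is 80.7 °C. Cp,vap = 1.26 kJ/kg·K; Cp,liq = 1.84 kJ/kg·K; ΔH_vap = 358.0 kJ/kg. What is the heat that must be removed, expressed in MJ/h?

vapour 188→80.7 °C: -135.2 kJ/kg
condensation at 80.7 °C: -358 kJ/kg
liquid 80.7→36.6 °C: -81.144 kJ/kg
Δh = -135.2 + -358 + -81.144 = -574.34 kJ/kg
Q = ṁ·Δh = 0.7621 kg/s × -574.34 kJ/kg = -437.71 kJ/s
|Q| = 437.71 kW = 1575.7 MJ/h

Q_c = 1580 MJ/h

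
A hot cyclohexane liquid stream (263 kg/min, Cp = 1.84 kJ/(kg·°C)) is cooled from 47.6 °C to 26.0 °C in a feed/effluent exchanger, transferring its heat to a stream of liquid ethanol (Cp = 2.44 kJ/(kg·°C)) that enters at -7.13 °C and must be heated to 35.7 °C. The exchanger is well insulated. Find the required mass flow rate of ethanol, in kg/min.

ṁ_c = 100 kg/min

Heat released by hot stream: Q = 263 × 1.84 × (47.6 − 26.0) = 10453 kJ/min
Energy balance on cold side (adiabatic exchanger): Q = ṁ_c·Cp_c·(T_c,out − T_c,in)
ṁ_c = 10453 / [2.44 × (35.7 − -7.13)] = 100.02 kg/min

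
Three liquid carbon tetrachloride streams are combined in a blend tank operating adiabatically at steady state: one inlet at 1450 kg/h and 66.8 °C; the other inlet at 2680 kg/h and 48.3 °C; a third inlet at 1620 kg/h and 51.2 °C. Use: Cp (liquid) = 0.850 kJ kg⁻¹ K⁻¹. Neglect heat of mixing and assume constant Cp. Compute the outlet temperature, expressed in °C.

Adiabatic, steady state ⇒ Σ ṁᵢCp,ᵢ(T_out − Tᵢ) = 0
T_out = Σ ṁᵢCp,ᵢTᵢ / Σ ṁᵢCp,ᵢ
      = 262860 / 4887.5 = 53.782 °C

T_out = 53.8 °C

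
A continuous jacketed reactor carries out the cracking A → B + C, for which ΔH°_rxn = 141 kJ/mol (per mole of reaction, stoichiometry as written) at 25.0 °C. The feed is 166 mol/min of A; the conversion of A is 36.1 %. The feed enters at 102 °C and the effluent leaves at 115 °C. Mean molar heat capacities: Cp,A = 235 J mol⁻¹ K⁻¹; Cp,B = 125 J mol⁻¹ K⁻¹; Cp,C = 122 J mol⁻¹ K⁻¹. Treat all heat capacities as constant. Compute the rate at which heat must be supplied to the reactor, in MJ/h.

Extent of reaction ξ = 0.361 × 166 = 59.926 mol/min
Reaction term: ξ·ΔH°_rxn = 59.926 × 141 = 8449.6 kJ/min
Sensible, feed 102→25 °C: -3003.8 kJ/min
Outlet flows (mol/min): A 106.07, B 59.926, C 59.926
Sensible, products 25→115 °C: 3575.6 kJ/min
Q = ΔH = 9021.4 kJ/min = 150.36 kW
Heat supplied = 541.28 MJ/h

Q_in = 541 MJ/h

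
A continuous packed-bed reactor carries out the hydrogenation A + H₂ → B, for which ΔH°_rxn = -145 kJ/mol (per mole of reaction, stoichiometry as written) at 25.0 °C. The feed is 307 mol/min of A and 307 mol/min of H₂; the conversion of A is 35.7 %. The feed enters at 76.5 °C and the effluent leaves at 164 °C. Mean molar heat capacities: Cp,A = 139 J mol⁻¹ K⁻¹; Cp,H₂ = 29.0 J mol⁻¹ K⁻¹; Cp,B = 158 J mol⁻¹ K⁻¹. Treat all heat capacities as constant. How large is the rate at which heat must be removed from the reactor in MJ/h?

Q_out = 692 MJ/h

Extent of reaction ξ = 0.357 × 307 = 109.6 mol/min
Reaction term: ξ·ΔH°_rxn = 109.6 × -145 = -15892 kJ/min
Sensible, feed 76.5→25 °C: -2656.2 kJ/min
Outlet flows (mol/min): A 197.4, H₂ 197.4, B 109.6
Sensible, products 25→164 °C: 7016.7 kJ/min
Q = ΔH = -11531 kJ/min = -192.19 kW
Heat removed = 691.88 MJ/h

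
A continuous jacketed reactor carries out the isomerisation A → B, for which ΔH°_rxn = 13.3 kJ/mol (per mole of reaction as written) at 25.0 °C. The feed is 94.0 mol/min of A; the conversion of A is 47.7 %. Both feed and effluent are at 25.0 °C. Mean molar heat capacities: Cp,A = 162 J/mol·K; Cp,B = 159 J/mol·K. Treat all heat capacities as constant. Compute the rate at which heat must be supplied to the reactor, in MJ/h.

Q_in = 35.8 MJ/h

Extent of reaction ξ = 0.477 × 94.0 = 44.838 mol/min
Reaction term: ξ·ΔH°_rxn = 44.838 × 13.3 = 596.35 kJ/min
Q = ΔH = 596.35 kJ/min = 9.9391 kW
Heat supplied = 35.781 MJ/h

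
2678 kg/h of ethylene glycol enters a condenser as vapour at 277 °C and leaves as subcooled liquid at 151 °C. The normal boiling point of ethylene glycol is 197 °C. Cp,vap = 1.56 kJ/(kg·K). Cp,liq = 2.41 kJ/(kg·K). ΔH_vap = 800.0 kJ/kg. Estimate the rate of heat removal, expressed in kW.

vapour 277→197 °C: -124.8 kJ/kg
condensation at 197 °C: -800 kJ/kg
liquid 197→151 °C: -110.86 kJ/kg
Δh = -124.8 + -800 + -110.86 = -1035.7 kJ/kg
Q = ṁ·Δh = 2678 kg/h × -1035.7 kJ/kg = -2.7735e+06 kJ/h
|Q| = 770.42 kW

Q_c = 770 kW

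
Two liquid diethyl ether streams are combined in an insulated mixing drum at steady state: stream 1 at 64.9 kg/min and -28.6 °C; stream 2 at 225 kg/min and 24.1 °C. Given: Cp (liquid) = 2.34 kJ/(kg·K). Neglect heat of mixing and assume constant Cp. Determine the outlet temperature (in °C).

Energy balance with Q = 0: Σ ṁᵢCp,ᵢ(T_out − Tᵢ) = 0
T_out = Σ ṁᵢCp,ᵢTᵢ / Σ ṁᵢCp,ᵢ
      = 8345.3 / 678.37 = 12.302 °C

T_out = 12.3 °C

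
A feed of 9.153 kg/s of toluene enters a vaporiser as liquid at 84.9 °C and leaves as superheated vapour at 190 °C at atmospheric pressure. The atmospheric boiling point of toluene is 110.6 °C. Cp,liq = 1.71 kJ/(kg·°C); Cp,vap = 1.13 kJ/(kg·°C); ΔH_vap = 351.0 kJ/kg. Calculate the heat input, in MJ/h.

Q = 16000 MJ/h

liquid 84.9→110.6 °C: 43.947 kJ/kg
vaporisation at 110.6 °C: 351 kJ/kg
vapour 110.6→190 °C: 89.722 kJ/kg
Δh = 43.947 + 351 + 89.722 = 484.67 kJ/kg
Q = ṁ·Δh = 9.153 kg/s × 484.67 kJ/kg = 4436.2 kJ/s
|Q| = 4436.2 kW = 15970 MJ/h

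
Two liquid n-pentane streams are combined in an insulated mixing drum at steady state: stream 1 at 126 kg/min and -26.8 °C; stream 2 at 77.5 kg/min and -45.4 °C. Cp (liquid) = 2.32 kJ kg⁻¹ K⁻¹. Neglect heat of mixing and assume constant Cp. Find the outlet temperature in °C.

T_out = -33.9 °C

No heat crosses the boundary, so H_out = H_in.
Σ ṁᵢCp,ᵢTᵢ = 126×2.32×-26.8 + 77.5×2.32×-45.4 = -15997
Σ ṁᵢCp,ᵢ = 126×2.32 + 77.5×2.32 = 472.12
T_out = -15997 / 472.12 = -33.884 °C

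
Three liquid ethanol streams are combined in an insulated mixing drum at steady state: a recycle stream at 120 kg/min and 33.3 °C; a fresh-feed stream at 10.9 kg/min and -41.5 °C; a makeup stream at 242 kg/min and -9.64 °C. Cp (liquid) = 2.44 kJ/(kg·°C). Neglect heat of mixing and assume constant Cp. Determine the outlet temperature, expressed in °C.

Adiabatic, steady state ⇒ Σ ṁᵢCp,ᵢ(T_out − Tᵢ) = 0
T_out = Σ ṁᵢCp,ᵢTᵢ / Σ ṁᵢCp,ᵢ
      = 2954.3 / 909.88 = 3.2469 °C

T_out = 3.25 °C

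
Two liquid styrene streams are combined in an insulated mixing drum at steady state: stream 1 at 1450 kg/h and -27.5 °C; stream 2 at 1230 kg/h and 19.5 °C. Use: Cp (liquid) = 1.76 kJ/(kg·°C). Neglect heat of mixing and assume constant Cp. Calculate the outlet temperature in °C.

T_out = -5.93 °C

Energy balance with Q = 0: Σ ṁᵢCp,ᵢ(T_out − Tᵢ) = 0
T_out = Σ ṁᵢCp,ᵢTᵢ / Σ ṁᵢCp,ᵢ
      = -27966 / 4716.8 = -5.9291 °C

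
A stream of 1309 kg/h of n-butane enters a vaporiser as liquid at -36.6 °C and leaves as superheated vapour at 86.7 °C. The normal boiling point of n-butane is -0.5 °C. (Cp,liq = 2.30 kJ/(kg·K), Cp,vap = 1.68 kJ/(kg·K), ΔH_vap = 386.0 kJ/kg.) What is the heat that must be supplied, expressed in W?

liquid -36.6→-0.5 °C: 83.03 kJ/kg
vaporisation at -0.5 °C: 386 kJ/kg
vapour -0.5→86.7 °C: 146.5 kJ/kg
Δh = 83.03 + 386 + 146.5 = 615.53 kJ/kg
Q = ṁ·Δh = 1309 kg/h × 615.53 kJ/kg = 805720 kJ/h
|Q| = 223.81 kW = 223810 W

Q = 224000 W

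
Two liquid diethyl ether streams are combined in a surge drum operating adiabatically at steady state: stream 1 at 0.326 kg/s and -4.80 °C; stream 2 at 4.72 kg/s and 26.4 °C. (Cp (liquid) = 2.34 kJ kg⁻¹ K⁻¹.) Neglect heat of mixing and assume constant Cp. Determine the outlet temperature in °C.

Energy balance with Q = 0: Σ ṁᵢCp,ᵢ(T_out − Tᵢ) = 0
Σ ṁᵢCp,ᵢTᵢ = 0.326×2.34×-4.80 + 4.72×2.34×26.4 = 287.92
Σ ṁᵢCp,ᵢ = 0.326×2.34 + 4.72×2.34 = 11.808
T_out = 287.92 / 11.808 = 24.384 °C

T_out = 24.4 °C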